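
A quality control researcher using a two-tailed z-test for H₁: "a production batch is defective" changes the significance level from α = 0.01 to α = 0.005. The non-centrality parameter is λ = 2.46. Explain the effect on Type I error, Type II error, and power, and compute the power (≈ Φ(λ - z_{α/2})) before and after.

Decreasing α from 0.01 to 0.005:
• Type I error rate decreases (α is the Type I rate by definition).
• Critical value moves from z_{α/2} = 2.576 to 2.807, so power = Φ(λ - z_{α/2}) goes from Φ(2.46 - 2.576) = 0.454 to Φ(2.46 - 2.807) = 0.364.
• Type II error rate β = 1 - power therefore increases (0.546 → 0.636).
Appropriate when false positives are costly — here, scrapping a good batch — wasted material and cost for no reason.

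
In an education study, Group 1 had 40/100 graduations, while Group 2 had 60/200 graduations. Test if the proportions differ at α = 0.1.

p̂₁ = 0.4, p̂₂ = 0.3, pooled p̂ = 0.333. z = 1.732. Critical: ±1.645. Reject H₀.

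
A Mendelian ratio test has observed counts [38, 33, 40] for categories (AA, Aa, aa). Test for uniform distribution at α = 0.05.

Expected = 37 each. χ² = Σ(O-E)²/E = 0.703. df = 2, critical value = 5.991. Fail to reject H₀.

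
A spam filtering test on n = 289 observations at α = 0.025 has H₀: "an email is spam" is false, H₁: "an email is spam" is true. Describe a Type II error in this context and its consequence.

Type II error: failing to reject H₀ when it is false — concluding that an email is spam is not supported when in fact it is. Consequence: a spam email lands in the inbox.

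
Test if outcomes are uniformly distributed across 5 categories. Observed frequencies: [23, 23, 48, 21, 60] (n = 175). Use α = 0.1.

Expected = 35 each. χ² = Σ(O-E)²/E = 36.514. df = 4, critical value = 7.779. Reject H₀.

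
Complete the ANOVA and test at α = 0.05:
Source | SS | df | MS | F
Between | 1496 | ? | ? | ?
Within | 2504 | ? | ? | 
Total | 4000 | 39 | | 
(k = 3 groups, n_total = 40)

df_between = 2, df_within = 37. MS_between = 748.0, MS_within = 67.68. F = 11.053, F_crit ≈ 3.252. Reject H₀.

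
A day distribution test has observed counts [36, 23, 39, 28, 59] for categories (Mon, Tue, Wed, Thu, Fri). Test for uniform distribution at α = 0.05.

Expected = 37 each. χ² = Σ(O-E)²/E = 20.703. df = 4, critical value = 9.488. Reject H₀.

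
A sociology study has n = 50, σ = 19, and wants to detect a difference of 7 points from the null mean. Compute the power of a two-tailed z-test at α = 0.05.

SE = σ/√n = 19/√50 = 2.687. Non-centrality λ = d/SE = 7/2.687 = 2.605. Power ≈ Φ(λ - z_{α/2}) = Φ(2.605 - 1.96) = Φ(0.645) = 0.741.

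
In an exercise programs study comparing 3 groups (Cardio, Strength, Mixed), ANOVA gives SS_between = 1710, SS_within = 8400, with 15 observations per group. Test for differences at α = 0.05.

df_between = 2, df_within = 42. F = MS_between/MS_within = 855.0/200.0 = 4.275. F_crit ≈ 3.22. Reject H₀. At least one mean differs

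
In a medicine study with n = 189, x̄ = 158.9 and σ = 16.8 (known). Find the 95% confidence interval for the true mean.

CI = x̄ ± z*(σ/√n) = 158.9 ± 1.96(16.8/√189) = 158.9 ± 2.4 = (156.5, 161.3)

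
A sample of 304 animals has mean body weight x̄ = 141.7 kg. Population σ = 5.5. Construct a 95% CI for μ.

CI = x̄ ± z*(σ/√n) = 141.7 ± 1.96(5.5/√304) = 141.7 ± 0.62 = (141.08, 142.32)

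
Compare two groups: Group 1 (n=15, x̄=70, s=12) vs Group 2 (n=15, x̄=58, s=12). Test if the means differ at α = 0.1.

Pooled sp = 12.0. t = 2.739, df = 28. Critical t = ±1.701. Reject H₀.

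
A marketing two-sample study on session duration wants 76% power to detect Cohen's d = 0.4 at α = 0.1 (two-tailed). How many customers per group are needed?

z_{α/2} = 1.645, z_β = Φ⁻¹(0.76) = 0.706. For small effect (d = 0.4): n per group = 2(z_{α/2} + z_β)²/d² = 2(1.645 + 0.706)²/0.4² = 69.1 → 70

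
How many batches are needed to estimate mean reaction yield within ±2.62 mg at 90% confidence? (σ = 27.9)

n = (z*σ/E)² = (1.645×27.9/2.62)² = 306.9 → n = 307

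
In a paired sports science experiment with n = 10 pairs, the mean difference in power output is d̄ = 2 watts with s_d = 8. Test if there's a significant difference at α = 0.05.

t = d̄/(s_d/√n) = 2/(8/√10) = 0.791. df = 9, critical t = ±2.262. Fail to reject H₀.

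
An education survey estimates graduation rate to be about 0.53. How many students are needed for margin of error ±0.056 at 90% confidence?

n = z²p(1-p)/E² = 1.645²×0.53×0.47/0.056² = 214.9 → n = 215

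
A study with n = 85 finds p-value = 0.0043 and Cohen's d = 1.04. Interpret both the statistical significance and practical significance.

Statistically significant (p = 0.0043 < 0.05). Cohen's d = 1.04 indicates a large effect size. Both statistical and practical significance should be considered.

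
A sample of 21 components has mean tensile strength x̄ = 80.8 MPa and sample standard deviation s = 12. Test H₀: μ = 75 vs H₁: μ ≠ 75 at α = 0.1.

t = (x̄ - μ₀)/(s/√n) = (80.8 - 75)/(12/√21) = 2.215. df = 20, critical t = ±1.725. Reject H₀.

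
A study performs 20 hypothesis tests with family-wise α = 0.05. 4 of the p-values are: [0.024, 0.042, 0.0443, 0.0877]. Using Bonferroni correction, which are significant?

Bonferroni α = 0.05/20 = 0.0025. None of the given p-values are significant.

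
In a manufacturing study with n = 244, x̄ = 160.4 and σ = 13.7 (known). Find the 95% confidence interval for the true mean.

CI = x̄ ± z*(σ/√n) = 160.4 ± 1.96(13.7/√244) = 160.4 ± 1.72 = (158.68, 162.12)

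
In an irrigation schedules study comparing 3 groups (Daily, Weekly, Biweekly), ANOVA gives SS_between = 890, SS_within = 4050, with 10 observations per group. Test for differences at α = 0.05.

df_between = 2, df_within = 27. F = MS_between/MS_within = 445.0/150.0 = 2.967. F_crit ≈ 3.354. Fail to reject H₀.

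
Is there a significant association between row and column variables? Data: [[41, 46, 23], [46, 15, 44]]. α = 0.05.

χ² = 22.519. df = 2, critical = 5.991. Reject H₀. Variables are dependent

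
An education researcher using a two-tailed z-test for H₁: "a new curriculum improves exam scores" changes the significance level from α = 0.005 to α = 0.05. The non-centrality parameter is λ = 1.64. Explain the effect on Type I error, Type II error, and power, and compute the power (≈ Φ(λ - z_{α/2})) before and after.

Increasing α from 0.005 to 0.05:
• Type I error rate increases (α is the Type I rate by definition).
• Critical value moves from z_{α/2} = 2.807 to 1.96, so power = Φ(λ - z_{α/2}) goes from Φ(1.64 - 2.807) = 0.122 to Φ(1.64 - 1.96) = 0.374.
• Type II error rate β = 1 - power therefore decreases (0.878 → 0.626).
Appropriate when false negatives are costly — here, keeping the old curriculum when the new one would have helped students.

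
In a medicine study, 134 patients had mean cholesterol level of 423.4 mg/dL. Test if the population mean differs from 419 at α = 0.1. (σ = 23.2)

z = (x̄ - μ₀)/(σ/√n) = (423.4 - 419)/(23.2/√134) = 2.195. Critical value: ±1.645. Since |2.195| > 1.645, Reject H₀.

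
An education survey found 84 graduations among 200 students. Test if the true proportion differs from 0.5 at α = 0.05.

p̂ = 0.42, p₀ = 0.5. z = (p̂ - p₀)/√(p₀(1-p₀)/n) = -2.263. Critical: ±1.96. Reject H₀.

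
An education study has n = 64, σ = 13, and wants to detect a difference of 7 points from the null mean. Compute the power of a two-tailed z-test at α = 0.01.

SE = σ/√n = 13/√64 = 1.625. Non-centrality λ = d/SE = 7/1.625 = 4.308. Power ≈ Φ(λ - z_{α/2}) = Φ(4.308 - 2.576) = Φ(1.732) = 0.958.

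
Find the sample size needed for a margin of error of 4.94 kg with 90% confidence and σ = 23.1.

n = (z*σ/E)² = (1.645×23.1/4.94)² = 59.2 → n = 60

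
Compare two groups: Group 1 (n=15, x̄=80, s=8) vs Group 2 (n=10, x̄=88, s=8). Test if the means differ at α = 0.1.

Pooled sp = 8.0. t = -2.449, df = 23. Critical t = ±1.714. Reject H₀.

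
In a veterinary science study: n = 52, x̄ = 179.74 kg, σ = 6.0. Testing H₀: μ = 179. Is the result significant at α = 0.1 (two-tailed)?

z = (179.74 - 179)/(6.0/√52) = 0.889. Since |z| ≤ 1.645, not significant at α = 0.1.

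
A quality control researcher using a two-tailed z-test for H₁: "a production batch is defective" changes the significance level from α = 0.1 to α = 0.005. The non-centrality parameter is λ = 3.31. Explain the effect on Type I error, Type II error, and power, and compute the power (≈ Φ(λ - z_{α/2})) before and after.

Decreasing α from 0.1 to 0.005:
• Type I error rate decreases (α is the Type I rate by definition).
• Critical value moves from z_{α/2} = 1.645 to 2.807, so power = Φ(λ - z_{α/2}) goes from Φ(3.31 - 1.645) = 0.952 to Φ(3.31 - 2.807) = 0.693.
• Type II error rate β = 1 - power therefore increases (0.048 → 0.307).
Appropriate when false positives are costly — here, scrapping a good batch — wasted material and cost for no reason.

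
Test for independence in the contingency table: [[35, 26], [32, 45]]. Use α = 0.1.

χ² = 3.41. df = 1, critical = 2.706. Reject H₀. Variables are dependent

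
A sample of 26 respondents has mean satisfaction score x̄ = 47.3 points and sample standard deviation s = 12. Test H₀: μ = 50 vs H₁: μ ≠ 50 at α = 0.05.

t = (x̄ - μ₀)/(s/√n) = (47.3 - 50)/(12/√26) = -1.147. df = 25, critical t = ±2.06. Fail to reject H₀.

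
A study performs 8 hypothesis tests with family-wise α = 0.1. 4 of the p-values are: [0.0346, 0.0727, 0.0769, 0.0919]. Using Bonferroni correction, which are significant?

Bonferroni α = 0.1/8 = 0.0125. None of the given p-values are significant.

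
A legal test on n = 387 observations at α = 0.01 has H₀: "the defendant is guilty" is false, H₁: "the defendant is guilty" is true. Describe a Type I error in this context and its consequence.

Type I error: rejecting H₀ when it is true — concluding that the defendant is guilty when in fact it is not. Consequence: convicting an innocent person.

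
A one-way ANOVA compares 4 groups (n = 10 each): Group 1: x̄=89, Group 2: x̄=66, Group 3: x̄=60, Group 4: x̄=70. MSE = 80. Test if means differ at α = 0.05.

Grand mean = 71.25. SS_between = 4707.5, MS_between = 1569.17. F = 19.615, F_crit ≈ 2.866. Reject H₀.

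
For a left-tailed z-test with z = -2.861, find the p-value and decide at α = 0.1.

p = P(Z < -2.861) = Φ(-2.861) ≈ 0.0021. Since p < 0.1, reject H₀ (significant) at α = 0.1.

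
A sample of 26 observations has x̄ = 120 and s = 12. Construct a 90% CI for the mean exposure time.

CI = x̄ ± t*(s/√n) = 120 ± 1.708(12/√26) = (115.98, 124.02)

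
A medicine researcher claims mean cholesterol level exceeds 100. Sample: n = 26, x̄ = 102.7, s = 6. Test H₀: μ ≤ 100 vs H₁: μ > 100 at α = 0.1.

t = (102.7 - 100)/(6/√26) = 2.295, df = 25. Critical t = 1.316. Reject H₀.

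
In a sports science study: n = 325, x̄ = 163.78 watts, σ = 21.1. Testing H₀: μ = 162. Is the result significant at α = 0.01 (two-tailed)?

z = (163.78 - 162)/(21.1/√325) = 1.521. Since |z| ≤ 2.576, not significant at α = 0.01.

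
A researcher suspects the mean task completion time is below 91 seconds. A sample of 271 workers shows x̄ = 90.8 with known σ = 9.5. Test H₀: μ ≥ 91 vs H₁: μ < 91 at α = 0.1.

z = -0.347. Critical value: -1.28. Fail to reject H₀.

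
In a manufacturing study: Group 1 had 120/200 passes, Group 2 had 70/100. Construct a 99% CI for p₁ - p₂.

p̂₁ = 0.6, p̂₂ = 0.7. Difference = -0.1. CI = (-0.248, 0.048)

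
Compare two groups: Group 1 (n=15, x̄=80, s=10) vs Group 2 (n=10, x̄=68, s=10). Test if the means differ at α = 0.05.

Pooled sp = 10.0. t = 2.939, df = 23. Critical t = ±2.069. Reject H₀.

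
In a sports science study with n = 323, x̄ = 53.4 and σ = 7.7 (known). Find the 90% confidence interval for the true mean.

CI = x̄ ± z*(σ/√n) = 53.4 ± 1.645(7.7/√323) = 53.4 ± 0.7 = (52.7, 54.1)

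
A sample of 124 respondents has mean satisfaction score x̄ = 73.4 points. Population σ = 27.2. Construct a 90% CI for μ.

CI = x̄ ± z*(σ/√n) = 73.4 ± 1.645(27.2/√124) = 73.4 ± 4.02 = (69.38, 77.42)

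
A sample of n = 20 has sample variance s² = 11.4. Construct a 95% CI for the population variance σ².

df = 19. χ²_{0.025} = 32.852, χ²_{0.975} = 8.907. CI for σ² = ((n-1)s²/χ²_{α/2}, (n-1)s²/χ²_{1-α/2}) = (19·11.4/32.852, 19·11.4/8.907) = (6.59, 24.32)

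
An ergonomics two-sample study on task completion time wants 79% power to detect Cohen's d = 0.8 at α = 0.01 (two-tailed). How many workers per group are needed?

z_{α/2} = 2.576, z_β = Φ⁻¹(0.79) = 0.806. For large effect (d = 0.8): n per group = 2(z_{α/2} + z_β)²/d² = 2(2.576 + 0.806)²/0.8² = 35.7 → 36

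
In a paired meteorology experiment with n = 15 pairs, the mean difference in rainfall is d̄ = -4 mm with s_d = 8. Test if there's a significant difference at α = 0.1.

t = d̄/(s_d/√n) = -4/(8/√15) = -1.936. df = 14, critical t = ±1.761. Reject H₀.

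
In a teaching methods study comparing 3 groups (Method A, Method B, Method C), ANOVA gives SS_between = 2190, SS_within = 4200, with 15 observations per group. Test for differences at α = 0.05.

df_between = 2, df_within = 42. F = MS_between/MS_within = 1095.0/100.0 = 10.95. F_crit ≈ 3.22. Reject H₀. At least one mean differs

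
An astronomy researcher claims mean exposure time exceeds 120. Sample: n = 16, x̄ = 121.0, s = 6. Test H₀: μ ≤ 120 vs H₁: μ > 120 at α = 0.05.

t = (121.0 - 120)/(6/√16) = 0.667, df = 15. Critical t = 1.753. Fail to reject H₀.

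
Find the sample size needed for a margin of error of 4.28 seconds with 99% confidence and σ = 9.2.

n = (z*σ/E)² = (2.576×9.2/4.28)² = 30.7 → n = 31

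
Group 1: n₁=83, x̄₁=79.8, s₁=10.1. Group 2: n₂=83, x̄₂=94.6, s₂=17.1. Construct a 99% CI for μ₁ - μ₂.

Difference = -14.8. SE = √(10.1²/83 + 17.1²/83) = 2.18. CI = (-20.42, -9.18)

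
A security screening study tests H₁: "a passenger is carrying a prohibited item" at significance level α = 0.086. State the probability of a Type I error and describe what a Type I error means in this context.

P(Type I error) = α = 0.086. A Type I error is rejecting H₀ when H₀ is actually true (false positive) — here, concluding that a passenger is carrying a prohibited item when in fact this is not the case. Consequence: detaining an innocent passenger — delay and inconvenience.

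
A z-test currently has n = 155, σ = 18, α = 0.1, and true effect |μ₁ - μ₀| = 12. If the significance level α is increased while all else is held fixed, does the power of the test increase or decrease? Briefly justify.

Power increases: a larger α lowers the critical value, so more of the H₁ sampling distribution falls in the rejection region.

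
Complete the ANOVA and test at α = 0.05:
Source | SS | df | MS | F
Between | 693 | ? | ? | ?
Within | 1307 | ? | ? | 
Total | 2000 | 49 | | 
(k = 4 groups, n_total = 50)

df_between = 3, df_within = 46. MS_between = 231.0, MS_within = 28.41. F = 8.13, F_crit ≈ 2.807. Reject H₀.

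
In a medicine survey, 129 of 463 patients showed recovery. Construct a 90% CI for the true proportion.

p̂ = 0.279. CI = p̂ ± z*√(p̂(1-p̂)/n) = (0.244, 0.313)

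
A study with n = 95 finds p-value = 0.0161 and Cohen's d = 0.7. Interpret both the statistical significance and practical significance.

Statistically significant (p = 0.0161 < 0.05). Cohen's d = 0.7 indicates a medium effect size. Both statistical and practical significance should be considered.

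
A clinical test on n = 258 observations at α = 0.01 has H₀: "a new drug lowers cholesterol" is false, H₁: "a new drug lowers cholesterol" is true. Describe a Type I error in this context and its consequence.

Type I error: rejecting H₀ when it is true — concluding that a new drug lowers cholesterol when in fact it is not. Consequence: approving an ineffective drug — patients take a useless medication and may skip effective alternatives.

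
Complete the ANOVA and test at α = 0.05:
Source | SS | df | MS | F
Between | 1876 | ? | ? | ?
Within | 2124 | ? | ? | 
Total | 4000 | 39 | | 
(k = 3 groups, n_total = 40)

df_between = 2, df_within = 37. MS_between = 938.0, MS_within = 57.41. F = 16.34, F_crit ≈ 3.252. Reject H₀.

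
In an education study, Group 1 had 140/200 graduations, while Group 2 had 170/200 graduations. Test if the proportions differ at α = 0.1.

p̂₁ = 0.7, p̂₂ = 0.85, pooled p̂ = 0.775. z = -3.592. Critical: ±1.645. Reject H₀.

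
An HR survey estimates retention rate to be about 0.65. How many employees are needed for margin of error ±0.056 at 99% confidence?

n = z²p(1-p)/E² = 2.576²×0.65×0.35/0.056² = 481.4 → n = 482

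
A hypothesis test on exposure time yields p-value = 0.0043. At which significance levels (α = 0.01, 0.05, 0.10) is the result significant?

p = 0.0043. Significant at: α = 0.01, 0.05, 0.1.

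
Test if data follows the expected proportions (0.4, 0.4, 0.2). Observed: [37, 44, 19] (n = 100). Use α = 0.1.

Expected: [40.0, 40.0, 20.0]. χ² = 0.675. df = 2, critical = 4.605. Fail to reject H₀.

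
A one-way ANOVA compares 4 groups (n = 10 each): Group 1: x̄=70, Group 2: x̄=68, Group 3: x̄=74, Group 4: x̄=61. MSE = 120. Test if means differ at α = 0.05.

Grand mean = 68.25. SS_between = 887.5, MS_between = 295.83. F = 2.465, F_crit ≈ 2.866. Fail to reject H₀.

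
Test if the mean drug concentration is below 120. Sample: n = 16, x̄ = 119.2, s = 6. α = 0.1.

t = (119.2 - 120)/(6/√16) = -0.533, df = 15. Critical t = -1.341. Fail to reject H₀.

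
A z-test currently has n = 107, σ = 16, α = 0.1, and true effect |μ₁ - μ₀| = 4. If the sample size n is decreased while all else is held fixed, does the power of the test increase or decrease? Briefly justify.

Power decreases: a smaller n inflates the standard error σ/√n, pulling the sampling distribution under H₁ back toward the critical value.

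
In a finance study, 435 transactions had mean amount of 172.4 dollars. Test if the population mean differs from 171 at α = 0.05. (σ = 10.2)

z = (x̄ - μ₀)/(σ/√n) = (172.4 - 171)/(10.2/√435) = 2.863. Critical value: ±1.96. Since |2.863| > 1.96, Reject H₀.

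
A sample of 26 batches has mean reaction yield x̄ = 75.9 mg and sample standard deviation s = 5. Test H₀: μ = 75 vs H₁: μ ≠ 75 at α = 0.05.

t = (x̄ - μ₀)/(s/√n) = (75.9 - 75)/(5/√26) = 0.918. df = 25, critical t = ±2.06. Fail to reject H₀.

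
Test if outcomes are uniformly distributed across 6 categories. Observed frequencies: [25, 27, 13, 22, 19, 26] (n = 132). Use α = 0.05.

Expected = 22 each. χ² = Σ(O-E)²/E = 6.364. df = 5, critical value = 11.07. Fail to reject H₀.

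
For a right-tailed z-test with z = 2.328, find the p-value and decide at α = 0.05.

p = P(Z > 2.328) = 1 - Φ(2.328) ≈ 0.01. Since p < 0.05, reject H₀ (significant) at α = 0.05.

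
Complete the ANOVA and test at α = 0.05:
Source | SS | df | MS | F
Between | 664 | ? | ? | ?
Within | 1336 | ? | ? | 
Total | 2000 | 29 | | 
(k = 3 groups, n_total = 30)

df_between = 2, df_within = 27. MS_between = 332.0, MS_within = 49.48. F = 6.71, F_crit ≈ 3.354. Reject H₀.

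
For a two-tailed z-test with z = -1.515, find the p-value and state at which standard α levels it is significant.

p = 2·P(Z > |-1.515|) = 2·(1 - Φ(1.515)) ≈ 0.1298. Not significant at any standard level.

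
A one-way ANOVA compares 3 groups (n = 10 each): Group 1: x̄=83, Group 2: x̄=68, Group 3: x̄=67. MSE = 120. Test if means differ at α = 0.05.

Grand mean = 72.67. SS_between = 1606.67, MS_between = 803.33. F = 6.694, F_crit ≈ 3.354. Reject H₀.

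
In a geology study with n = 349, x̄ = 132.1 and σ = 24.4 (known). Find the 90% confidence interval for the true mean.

CI = x̄ ± z*(σ/√n) = 132.1 ± 1.645(24.4/√349) = 132.1 ± 2.15 = (129.95, 134.25)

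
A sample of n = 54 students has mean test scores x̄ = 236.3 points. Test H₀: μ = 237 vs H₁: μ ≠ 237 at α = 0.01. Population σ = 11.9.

z = (x̄ - μ₀)/(σ/√n) = (236.3 - 237)/(11.9/√54) = -0.432. Critical value: ±2.576. Since |-0.432| ≤ 2.576, Fail to reject H₀.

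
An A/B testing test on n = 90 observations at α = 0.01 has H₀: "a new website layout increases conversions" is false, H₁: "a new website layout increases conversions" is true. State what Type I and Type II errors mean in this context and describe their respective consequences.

Type I (false positive): concluding that a new website layout increases conversions when it is not — rolling out a layout that doesn't actually help — wasted engineering effort. Type II (false negative): failing to conclude that a new website layout increases conversions when it is — discarding a layout that would have improved conversions — lost revenue. Which is costlier depends on domain priorities and is a judgement call rather than a statistical fact.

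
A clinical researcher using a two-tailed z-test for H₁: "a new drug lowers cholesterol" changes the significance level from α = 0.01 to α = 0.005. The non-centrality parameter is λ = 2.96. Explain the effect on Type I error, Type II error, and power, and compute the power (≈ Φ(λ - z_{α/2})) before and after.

Decreasing α from 0.01 to 0.005:
• Type I error rate decreases (α is the Type I rate by definition).
• Critical value moves from z_{α/2} = 2.576 to 2.807, so power = Φ(λ - z_{α/2}) goes from Φ(2.96 - 2.576) = 0.65 to Φ(2.96 - 2.807) = 0.561.
• Type II error rate β = 1 - power therefore increases (0.35 → 0.439).
Appropriate when false positives are costly — here, approving an ineffective drug — patients take a useless medication and may skip effective alternatives.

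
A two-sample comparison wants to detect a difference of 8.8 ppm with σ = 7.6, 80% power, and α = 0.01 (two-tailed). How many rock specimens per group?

n per group = 2(z_α/2 + z_β)²σ²/d² = 2×(2.576 + 0.84)²×7.6²/8.8² = 17.4 → n = 18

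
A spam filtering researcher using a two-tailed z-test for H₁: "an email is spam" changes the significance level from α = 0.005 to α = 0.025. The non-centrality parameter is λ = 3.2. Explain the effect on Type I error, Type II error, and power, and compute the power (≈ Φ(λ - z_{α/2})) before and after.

Increasing α from 0.005 to 0.025:
• Type I error rate increases (α is the Type I rate by definition).
• Critical value moves from z_{α/2} = 2.807 to 2.241, so power = Φ(λ - z_{α/2}) goes from Φ(3.2 - 2.807) = 0.653 to Φ(3.2 - 2.241) = 0.831.
• Type II error rate β = 1 - power therefore decreases (0.347 → 0.169).
Appropriate when false negatives are costly — here, a spam email lands in the inbox.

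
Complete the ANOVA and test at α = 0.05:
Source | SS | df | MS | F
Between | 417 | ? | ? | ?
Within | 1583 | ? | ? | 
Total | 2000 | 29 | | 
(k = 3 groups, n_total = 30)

df_between = 2, df_within = 27. MS_between = 208.5, MS_within = 58.63. F = 3.556, F_crit ≈ 3.354. Reject H₀.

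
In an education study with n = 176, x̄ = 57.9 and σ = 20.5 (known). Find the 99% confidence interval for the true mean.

CI = x̄ ± z*(σ/√n) = 57.9 ± 2.576(20.5/√176) = 57.9 ± 3.98 = (53.92, 61.88)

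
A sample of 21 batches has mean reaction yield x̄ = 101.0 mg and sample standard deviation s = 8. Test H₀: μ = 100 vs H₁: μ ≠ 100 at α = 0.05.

t = (x̄ - μ₀)/(s/√n) = (101.0 - 100)/(8/√21) = 0.573. df = 20, critical t = ±2.086. Fail to reject H₀.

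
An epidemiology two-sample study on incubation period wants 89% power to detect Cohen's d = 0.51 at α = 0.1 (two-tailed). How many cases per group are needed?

z_{α/2} = 1.645, z_β = Φ⁻¹(0.89) = 1.227. For medium effect (d = 0.51): n per group = 2(z_{α/2} + z_β)²/d² = 2(1.645 + 1.227)²/0.51² = 63.4 → 64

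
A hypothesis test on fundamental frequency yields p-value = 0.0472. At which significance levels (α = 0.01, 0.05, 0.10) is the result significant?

p = 0.0472. Significant at: α = 0.05, 0.1.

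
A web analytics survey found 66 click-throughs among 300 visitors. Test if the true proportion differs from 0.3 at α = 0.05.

p̂ = 0.22, p₀ = 0.3. z = (p̂ - p₀)/√(p₀(1-p₀)/n) = -3.024. Critical: ±1.96. Reject H₀.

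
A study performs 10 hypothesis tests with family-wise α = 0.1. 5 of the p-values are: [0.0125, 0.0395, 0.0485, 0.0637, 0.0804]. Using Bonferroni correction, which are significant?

Bonferroni α = 0.1/10 = 0.01. None of the given p-values are significant.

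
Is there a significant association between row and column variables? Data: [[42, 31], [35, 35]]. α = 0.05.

χ² = 0.816. df = 1, critical = 3.841. Fail to reject H₀. No evidence of dependence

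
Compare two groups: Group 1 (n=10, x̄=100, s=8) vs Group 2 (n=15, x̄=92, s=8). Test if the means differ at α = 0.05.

Pooled sp = 8.0. t = 2.449, df = 23. Critical t = ±2.069. Reject H₀.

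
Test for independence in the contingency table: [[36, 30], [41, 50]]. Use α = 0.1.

χ² = 1.379. df = 1, critical = 2.706. Fail to reject H₀. No evidence of dependence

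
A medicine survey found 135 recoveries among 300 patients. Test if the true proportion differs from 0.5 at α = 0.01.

p̂ = 0.45, p₀ = 0.5. z = (p̂ - p₀)/√(p₀(1-p₀)/n) = -1.732. Critical: ±2.576. Fail to reject H₀.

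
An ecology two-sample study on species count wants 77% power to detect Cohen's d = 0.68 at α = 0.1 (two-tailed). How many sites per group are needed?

z_{α/2} = 1.645, z_β = Φ⁻¹(0.77) = 0.739. For medium effect (d = 0.68): n per group = 2(z_{α/2} + z_β)²/d² = 2(1.645 + 0.739)²/0.68² = 24.6 → 25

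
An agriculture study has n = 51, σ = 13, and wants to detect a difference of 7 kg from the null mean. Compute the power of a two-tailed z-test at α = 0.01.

SE = σ/√n = 13/√51 = 1.82. Non-centrality λ = d/SE = 7/1.82 = 3.845. Power ≈ Φ(λ - z_{α/2}) = Φ(3.845 - 2.576) = Φ(1.269) = 0.898.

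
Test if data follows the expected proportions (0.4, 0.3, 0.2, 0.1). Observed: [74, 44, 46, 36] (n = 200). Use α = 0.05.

Expected: [80.0, 60.0, 40.0, 20.0]. χ² = 18.417. df = 3, critical = 7.815. Reject H₀.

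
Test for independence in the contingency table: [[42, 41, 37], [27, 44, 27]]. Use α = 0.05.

χ² = 2.737. df = 2, critical = 5.991. Fail to reject H₀. No evidence of dependence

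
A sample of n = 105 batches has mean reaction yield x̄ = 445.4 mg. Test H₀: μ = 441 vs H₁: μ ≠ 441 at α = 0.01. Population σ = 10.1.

z = (x̄ - μ₀)/(σ/√n) = (445.4 - 441)/(10.1/√105) = 4.464. Critical value: ±2.576. Since |4.464| > 2.576, Reject H₀.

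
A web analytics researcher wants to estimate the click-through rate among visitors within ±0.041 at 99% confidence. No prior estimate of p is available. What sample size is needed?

Conservative approach: use p = 0.5 (maximizes p(1-p) = 0.25). n = z²(0.25)/E² = 2.576²×0.25/0.041² = 986.9 → n = 987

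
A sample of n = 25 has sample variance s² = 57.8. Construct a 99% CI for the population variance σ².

df = 24. χ²_{0.005} = 45.559, χ²_{0.995} = 9.886. CI for σ² = ((n-1)s²/χ²_{α/2}, (n-1)s²/χ²_{1-α/2}) = (24·57.8/45.559, 24·57.8/9.886) = (30.45, 140.32)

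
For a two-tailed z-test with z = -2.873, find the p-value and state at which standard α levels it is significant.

p = 2·P(Z > |-2.873|) = 2·(1 - Φ(2.873)) ≈ 0.0041. Significant at α = 0.1; Significant at α = 0.05; Significant at α = 0.01.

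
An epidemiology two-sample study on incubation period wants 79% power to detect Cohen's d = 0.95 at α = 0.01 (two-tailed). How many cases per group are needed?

z_{α/2} = 2.576, z_β = Φ⁻¹(0.79) = 0.806. For large effect (d = 0.95): n per group = 2(z_{α/2} + z_β)²/d² = 2(2.576 + 0.806)²/0.95² = 25.3 → 26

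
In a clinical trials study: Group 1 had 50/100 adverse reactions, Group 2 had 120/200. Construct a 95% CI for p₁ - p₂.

p̂₁ = 0.5, p̂₂ = 0.6. Difference = -0.1. CI = (-0.219, 0.019)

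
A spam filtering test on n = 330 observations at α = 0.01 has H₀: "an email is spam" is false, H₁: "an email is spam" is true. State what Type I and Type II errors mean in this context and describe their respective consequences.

Type I (false positive): concluding that an email is spam when it is not — a legitimate email is sent to the spam folder and the user misses it. Type II (false negative): failing to conclude that an email is spam when it is — a spam email lands in the inbox. Which is costlier depends on domain priorities and is a judgement call rather than a statistical fact.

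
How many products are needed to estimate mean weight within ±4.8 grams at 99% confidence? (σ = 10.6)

n = (z*σ/E)² = (2.576×10.6/4.8)² = 32.4 → n = 33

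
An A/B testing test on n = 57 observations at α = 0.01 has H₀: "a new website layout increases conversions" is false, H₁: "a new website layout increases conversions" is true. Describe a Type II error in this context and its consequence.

Type II error: failing to reject H₀ when it is false — concluding that a new website layout increases conversions is not supported when in fact it is. Consequence: discarding a layout that would have improved conversions — lost revenue.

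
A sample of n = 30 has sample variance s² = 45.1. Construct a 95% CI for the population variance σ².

df = 29. χ²_{0.025} = 45.722, χ²_{0.975} = 16.047. CI for σ² = ((n-1)s²/χ²_{α/2}, (n-1)s²/χ²_{1-α/2}) = (29·45.1/45.722, 29·45.1/16.047) = (28.61, 81.5)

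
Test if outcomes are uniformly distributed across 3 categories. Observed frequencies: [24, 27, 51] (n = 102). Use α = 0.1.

Expected = 34 each. χ² = Σ(O-E)²/E = 12.882. df = 2, critical value = 4.605. Reject H₀.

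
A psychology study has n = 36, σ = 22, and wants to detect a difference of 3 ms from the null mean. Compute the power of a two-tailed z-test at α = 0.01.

SE = σ/√n = 22/√36 = 3.667. Non-centrality λ = d/SE = 3/3.667 = 0.818. Power ≈ Φ(λ - z_{α/2}) = Φ(0.818 - 2.576) = Φ(-1.758) = 0.039.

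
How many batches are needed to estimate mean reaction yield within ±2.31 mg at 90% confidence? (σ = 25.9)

n = (z*σ/E)² = (1.645×25.9/2.31)² = 340.2 → n = 341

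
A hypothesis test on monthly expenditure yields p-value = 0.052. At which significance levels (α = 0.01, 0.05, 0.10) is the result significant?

p = 0.052. Significant at: α = 0.1.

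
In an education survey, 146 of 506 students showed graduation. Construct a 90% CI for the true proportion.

p̂ = 0.289. CI = p̂ ± z*√(p̂(1-p̂)/n) = (0.255, 0.322)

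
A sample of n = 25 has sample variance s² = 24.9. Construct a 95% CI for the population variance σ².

df = 24. χ²_{0.025} = 39.364, χ²_{0.975} = 12.401. CI for σ² = ((n-1)s²/χ²_{α/2}, (n-1)s²/χ²_{1-α/2}) = (24·24.9/39.364, 24·24.9/12.401) = (15.18, 48.19)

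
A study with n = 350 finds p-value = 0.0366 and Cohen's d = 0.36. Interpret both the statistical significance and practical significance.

Statistically significant (p = 0.0366 < 0.05). Cohen's d = 0.36 indicates a small effect size. Both statistical and practical significance should be considered.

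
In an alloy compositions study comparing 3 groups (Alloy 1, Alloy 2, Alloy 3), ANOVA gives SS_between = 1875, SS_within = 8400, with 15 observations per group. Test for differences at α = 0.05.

df_between = 2, df_within = 42. F = MS_between/MS_within = 937.5/200.0 = 4.688. F_crit ≈ 3.22. Reject H₀. At least one mean differs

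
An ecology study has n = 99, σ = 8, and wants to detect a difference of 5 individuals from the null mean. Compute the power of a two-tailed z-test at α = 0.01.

SE = σ/√n = 8/√99 = 0.804. Non-centrality λ = d/SE = 5/0.804 = 6.219. Power ≈ Φ(λ - z_{α/2}) = Φ(6.219 - 2.576) = Φ(3.643) = 1.0.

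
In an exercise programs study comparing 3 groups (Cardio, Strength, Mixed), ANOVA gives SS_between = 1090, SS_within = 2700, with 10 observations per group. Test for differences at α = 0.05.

df_between = 2, df_within = 27. F = MS_between/MS_within = 545.0/100.0 = 5.45. F_crit ≈ 3.354. Reject H₀. At least one mean differs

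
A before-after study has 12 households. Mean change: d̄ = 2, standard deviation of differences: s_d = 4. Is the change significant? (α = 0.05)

t = d̄/(s_d/√n) = 2/(4/√12) = 1.732. df = 11, critical t = ±2.201. Fail to reject H₀.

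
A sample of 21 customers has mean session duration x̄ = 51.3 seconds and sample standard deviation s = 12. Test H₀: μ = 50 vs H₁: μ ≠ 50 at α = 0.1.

t = (x̄ - μ₀)/(s/√n) = (51.3 - 50)/(12/√21) = 0.496. df = 20, critical t = ±1.725. Fail to reject H₀.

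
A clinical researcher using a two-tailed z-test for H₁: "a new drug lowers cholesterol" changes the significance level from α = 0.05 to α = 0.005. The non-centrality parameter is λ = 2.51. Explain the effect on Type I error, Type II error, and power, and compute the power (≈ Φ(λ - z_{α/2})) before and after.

Decreasing α from 0.05 to 0.005:
• Type I error rate decreases (α is the Type I rate by definition).
• Critical value moves from z_{α/2} = 1.96 to 2.807, so power = Φ(λ - z_{α/2}) goes from Φ(2.51 - 1.96) = 0.709 to Φ(2.51 - 2.807) = 0.383.
• Type II error rate β = 1 - power therefore increases (0.291 → 0.617).
Appropriate when false positives are costly — here, approving an ineffective drug — patients take a useless medication and may skip effective alternatives.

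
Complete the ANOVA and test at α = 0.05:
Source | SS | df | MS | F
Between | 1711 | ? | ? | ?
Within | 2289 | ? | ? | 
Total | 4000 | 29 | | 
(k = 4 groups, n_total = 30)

df_between = 3, df_within = 26. MS_between = 570.33, MS_within = 88.04. F = 6.478, F_crit ≈ 2.975. Reject H₀.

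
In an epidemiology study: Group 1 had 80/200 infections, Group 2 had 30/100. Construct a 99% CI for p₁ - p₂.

p̂₁ = 0.4, p̂₂ = 0.3. Difference = 0.1. CI = (-0.048, 0.248)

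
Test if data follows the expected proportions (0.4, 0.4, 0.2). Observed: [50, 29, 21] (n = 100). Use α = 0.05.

Expected: [40.0, 40.0, 20.0]. χ² = 5.575. df = 2, critical = 5.991. Fail to reject H₀.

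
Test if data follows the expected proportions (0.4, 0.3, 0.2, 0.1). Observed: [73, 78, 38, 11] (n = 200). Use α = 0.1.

Expected: [80.0, 60.0, 40.0, 20.0]. χ² = 10.162. df = 3, critical = 6.251. Reject H₀.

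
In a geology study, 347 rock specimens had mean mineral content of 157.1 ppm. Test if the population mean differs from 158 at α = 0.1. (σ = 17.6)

z = (x̄ - μ₀)/(σ/√n) = (157.1 - 158)/(17.6/√347) = -0.953. Critical value: ±1.645. Since |-0.953| ≤ 1.645, Fail to reject H₀.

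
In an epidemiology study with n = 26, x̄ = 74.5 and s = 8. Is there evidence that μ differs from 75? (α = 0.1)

t = (x̄ - μ₀)/(s/√n) = (74.5 - 75)/(8/√26) = -0.319. df = 25, critical t = ±1.708. Fail to reject H₀.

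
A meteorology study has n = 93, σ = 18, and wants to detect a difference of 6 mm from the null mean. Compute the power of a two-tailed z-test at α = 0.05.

SE = σ/√n = 18/√93 = 1.867. Non-centrality λ = d/SE = 6/1.867 = 3.215. Power ≈ Φ(λ - z_{α/2}) = Φ(3.215 - 1.96) = Φ(1.255) = 0.895.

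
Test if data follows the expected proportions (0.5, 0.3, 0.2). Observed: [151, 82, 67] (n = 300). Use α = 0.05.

Expected: [150.0, 90.0, 60.0]. χ² = 1.534. df = 2, critical = 5.991. Fail to reject H₀.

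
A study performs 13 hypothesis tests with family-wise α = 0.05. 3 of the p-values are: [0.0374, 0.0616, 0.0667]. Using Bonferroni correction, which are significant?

Bonferroni α = 0.05/13 = 0.00385. None of the given p-values are significant.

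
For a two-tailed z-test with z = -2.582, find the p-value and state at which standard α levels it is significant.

p = 2·P(Z > |-2.582|) = 2·(1 - Φ(2.582)) ≈ 0.0098. Significant at α = 0.1; Significant at α = 0.05; Significant at α = 0.01.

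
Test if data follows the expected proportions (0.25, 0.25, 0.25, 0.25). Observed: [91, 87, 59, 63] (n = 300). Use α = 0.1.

Expected: [75.0, 75.0, 75.0, 75.0]. χ² = 10.667. df = 3, critical = 6.251. Reject H₀.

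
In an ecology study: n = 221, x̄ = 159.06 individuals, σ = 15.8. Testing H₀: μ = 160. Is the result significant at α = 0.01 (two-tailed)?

z = (159.06 - 160)/(15.8/√221) = -0.884. Since |z| ≤ 2.576, not significant at α = 0.01.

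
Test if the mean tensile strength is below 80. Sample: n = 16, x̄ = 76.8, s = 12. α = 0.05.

t = (76.8 - 80)/(12/√16) = -1.067, df = 15. Critical t = -1.753. Fail to reject H₀.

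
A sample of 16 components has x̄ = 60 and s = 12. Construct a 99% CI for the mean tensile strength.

CI = x̄ ± t*(s/√n) = 60 ± 2.947(12/√16) = (51.16, 68.84)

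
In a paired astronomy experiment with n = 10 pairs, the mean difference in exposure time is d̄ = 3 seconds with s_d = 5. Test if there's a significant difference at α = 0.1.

t = d̄/(s_d/√n) = 3/(5/√10) = 1.897. df = 9, critical t = ±1.833. Reject H₀.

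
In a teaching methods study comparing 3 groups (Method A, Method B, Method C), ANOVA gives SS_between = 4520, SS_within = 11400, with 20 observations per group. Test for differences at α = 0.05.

df_between = 2, df_within = 57. F = MS_between/MS_within = 2260.0/200.0 = 11.3. F_crit ≈ 3.159. Reject H₀. At least one mean differs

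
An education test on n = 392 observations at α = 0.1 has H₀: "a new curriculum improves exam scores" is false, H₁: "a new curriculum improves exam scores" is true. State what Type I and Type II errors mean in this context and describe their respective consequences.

Type I (false positive): concluding that a new curriculum improves exam scores when it is not — adopting a curriculum that gives no real benefit — disruption for nothing. Type II (false negative): failing to conclude that a new curriculum improves exam scores when it is — keeping the old curriculum when the new one would have helped students. Which is costlier depends on domain priorities and is a judgement call rather than a statistical fact.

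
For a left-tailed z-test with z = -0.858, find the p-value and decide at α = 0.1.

p = P(Z < -0.858) = Φ(-0.858) ≈ 0.1954. Since p ≥ 0.1, fail to reject H₀ (not significant) at α = 0.1.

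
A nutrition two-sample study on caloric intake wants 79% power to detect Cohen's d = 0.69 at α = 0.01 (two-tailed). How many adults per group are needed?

z_{α/2} = 2.576, z_β = Φ⁻¹(0.79) = 0.806. For medium effect (d = 0.69): n per group = 2(z_{α/2} + z_β)²/d² = 2(2.576 + 0.806)²/0.69² = 48.05 → 49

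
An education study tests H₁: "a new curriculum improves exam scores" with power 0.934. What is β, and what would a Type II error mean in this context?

β = 1 - power = 1 - 0.934 = 0.066. A Type II error is failing to reject H₀ when H₀ is false (false negative) — here, failing to conclude that a new curriculum improves exam scores when in fact it is true. Consequence: keeping the old curriculum when the new one would have helped students.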